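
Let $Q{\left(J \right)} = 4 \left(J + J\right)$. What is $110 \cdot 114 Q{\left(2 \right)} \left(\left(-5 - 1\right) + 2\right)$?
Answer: $-802560$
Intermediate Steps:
$Q{\left(J \right)} = 8 J$ ($Q{\left(J \right)} = 4 \cdot 2 J = 8 J$)
$110 \cdot 114 Q{\left(2 \right)} \left(\left(-5 - 1\right) + 2\right) = 110 \cdot 114 \cdot 8 \cdot 2 \left(\left(-5 - 1\right) + 2\right) = 12540 \cdot 16 \left(-6 + 2\right) = 12540 \cdot 16 \left(-4\right) = 12540 \left(-64\right) = -802560$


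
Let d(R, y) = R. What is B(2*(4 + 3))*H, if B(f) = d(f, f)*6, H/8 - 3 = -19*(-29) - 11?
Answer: 364896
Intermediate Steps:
H = 4344 (H = 24 + 8*(-19*(-29) - 11) = 24 + 8*(551 - 11) = 24 + 8*540 = 24 + 4320 = 4344)
B(f) = 6*f (B(f) = f*6 = 6*f)
B(2*(4 + 3))*H = (6*(2*(4 + 3)))*4344 = (6*(2*7))*4344 = (6*14)*4344 = 84*4344 = 364896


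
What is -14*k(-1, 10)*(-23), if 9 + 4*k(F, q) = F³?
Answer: -805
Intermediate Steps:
k(F, q) = -9/4 + F³/4
-14*k(-1, 10)*(-23) = -14*(-9/4 + (¼)*(-1)³)*(-23) = -14*(-9/4 + (¼)*(-1))*(-23) = -14*(-9/4 - ¼)*(-23) = -14*(-5/2)*(-23) = 35*(-23) = -805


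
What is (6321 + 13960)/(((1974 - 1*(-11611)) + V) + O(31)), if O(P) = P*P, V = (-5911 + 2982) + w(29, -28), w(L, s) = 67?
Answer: 20281/11684 ≈ 1.7358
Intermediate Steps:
V = -2862 (V = (-5911 + 2982) + 67 = -2929 + 67 = -2862)
O(P) = P²
(6321 + 13960)/(((1974 - 1*(-11611)) + V) + O(31)) = (6321 + 13960)/(((1974 - 1*(-11611)) - 2862) + 31²) = 20281/(((1974 + 11611) - 2862) + 961) = 20281/((13585 - 2862) + 961) = 20281/(10723 + 961) = 20281/11684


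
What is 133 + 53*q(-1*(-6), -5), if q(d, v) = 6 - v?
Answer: 716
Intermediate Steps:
133 + 53*q(-1*(-6), -5) = 133 + 53*(6 - 1*(-5)) = 133 + 53*(6 + 5) = 133 + 53*11 = 133 + 583 = 716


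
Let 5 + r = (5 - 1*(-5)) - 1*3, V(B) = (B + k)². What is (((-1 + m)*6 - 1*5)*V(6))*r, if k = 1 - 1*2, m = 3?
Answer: 350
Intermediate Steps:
k = -1 (k = 1 - 2 = -1)
V(B) = (-1 + B)² (V(B) = (B - 1)² = (-1 + B)²)
r = 2 (r = -5 + ((5 - 1*(-5)) - 1*3) = -5 + ((5 + 5) - 3) = -5 + (10 - 3) = -5 + 7 = 2)
(((-1 + m)*6 - 1*5)*V(6))*r = (((-1 + 3)*6 - 1*5)*(-1 + 6)²)*2 = ((2*6 - 5)*5²)*2 = ((12 - 5)*25)*2 = (7*25)*2 = 175*2 = 350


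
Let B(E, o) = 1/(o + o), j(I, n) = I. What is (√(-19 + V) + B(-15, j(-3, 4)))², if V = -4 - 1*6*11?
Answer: (1 - 6*I*√89)²/36 ≈ -88.972 - 3.1447*I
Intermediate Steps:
B(E, o) = 1/(2*o)
V = -70 (V = -4 - 6*11 = -4 - 66 = -70)
(√(-19 + V) + B(-15, j(-3, 4)))² = (√(-19 - 70) + (½)/(-3))² = (√(-89) + (½)*(-⅓))² = (I*√89 - ⅙)² = (-⅙ + I*√89)²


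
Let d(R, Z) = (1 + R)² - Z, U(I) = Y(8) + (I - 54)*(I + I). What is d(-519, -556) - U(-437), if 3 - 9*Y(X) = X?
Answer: -1442281/9 ≈ -1.6025e+5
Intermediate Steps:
Y(X) = ⅓ - X/9
U(I) = -5/9 + 2*I*(-54 + I) (U(I) = (⅓ - ⅑*8) + (I - 54)*(I + I) = (⅓ - 8/9) + (-54 + I)*(2*I) = -5/9 + 2*I*(-54 + I))
d(-519, -556) - U(-437) = ((1 - 519)² - 1*(-556)) - (-5/9 - 108*(-437) + 2*(-437)²) = ((-518)² + 556) - (-5/9 + 47196 + 2*190969) = (268324 + 556) - (-5/9 + 47196 + 381938) = 268880 - 1*3862201/9 = 268880 - 3862201/9 = -1442281/9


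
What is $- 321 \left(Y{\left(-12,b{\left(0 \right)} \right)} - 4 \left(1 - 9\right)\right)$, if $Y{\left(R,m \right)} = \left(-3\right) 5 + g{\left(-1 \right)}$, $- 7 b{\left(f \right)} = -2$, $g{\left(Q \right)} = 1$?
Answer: $-5778$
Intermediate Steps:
$b{\left(f \right)} = \frac{2}{7}$ ($b{\left(f \right)} = \left(- \frac{1}{7}\right) \left(-2\right) = \frac{2}{7}$)
$Y{\left(R,m \right)} = -14$ ($Y{\left(R,m \right)} = \left(-3\right) 5 + 1 = -15 + 1 = -14$)
$- 321 \left(Y{\left(-12,b{\left(0 \right)} \right)} - 4 \left(1 - 9\right)\right) = - 321 \left(-14 - 4 \left(1 - 9\right)\right) = - 321 \left(-14 - -32\right) = - 321 \left(-14 + 32\right) = \left(-321\right) 18 = -5778$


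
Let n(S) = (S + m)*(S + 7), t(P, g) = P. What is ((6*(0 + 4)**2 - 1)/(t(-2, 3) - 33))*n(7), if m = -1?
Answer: -228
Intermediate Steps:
n(S) = (-1 + S)*(7 + S) (n(S) = (S - 1)*(S + 7) = (-1 + S)*(7 + S))
((6*(0 + 4)**2 - 1)/(t(-2, 3) - 33))*n(7) = ((6*(0 + 4)**2 - 1)/(-2 - 33))*(-7 + 7**2 + 6*7) = ((6*4**2 - 1)/(-35))*(-7 + 49 + 42) = -(6*16 - 1)/35*84 = -(96 - 1)/35*84 = -1/35*95*84 = -19/7*84 = -228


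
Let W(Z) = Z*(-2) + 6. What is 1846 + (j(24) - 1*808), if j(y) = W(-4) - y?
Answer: 1028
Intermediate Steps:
W(Z) = 6 - 2*Z (W(Z) = -2*Z + 6 = 6 - 2*Z)
j(y) = 14 - y (j(y) = (6 - 2*(-4)) - y = (6 + 8) - y = 14 - y)
1846 + (j(24) - 1*808) = 1846 + ((14 - 1*24) - 1*808) = 1846 + ((14 - 24) - 808) = 1846 + (-10 - 808) = 1846 - 818 = 1028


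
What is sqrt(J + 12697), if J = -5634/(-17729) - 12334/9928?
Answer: sqrt(24583376281988173485)/44003378 ≈ 112.68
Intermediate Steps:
J = -81367567/88006756 (J = -5634*(-1/17729) - 12334*1/9928 = 5634/17729 - 6167/4964 = -81367567/88006756 ≈ -0.92456)
sqrt(J + 12697) = sqrt(-81367567/88006756 + 12697) = sqrt(1117340413365/88006756) = sqrt(24583376281988173485)/44003378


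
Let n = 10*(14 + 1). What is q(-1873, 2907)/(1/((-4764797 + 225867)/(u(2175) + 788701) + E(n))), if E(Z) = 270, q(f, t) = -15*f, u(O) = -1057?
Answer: 88595007125/11934 ≈ 7.4237e+6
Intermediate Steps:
n = 150 (n = 10*15 = 150)
q(-1873, 2907)/(1/((-4764797 + 225867)/(u(2175) + 788701) + E(n))) = (-15*(-1873))/(1/((-4764797 + 225867)/(-1057 + 788701) + 270)) = 28095/(1/(-4538930/787644 + 270)) = 28095/(1/(-4538930*1/787644 + 270)) = 28095/(1/(-206315/35802 + 270)) = 28095/(1/(9460225/35802)) = 28095/(35802/9460225) = 28095*(9460225/35802) = 88595007125/11934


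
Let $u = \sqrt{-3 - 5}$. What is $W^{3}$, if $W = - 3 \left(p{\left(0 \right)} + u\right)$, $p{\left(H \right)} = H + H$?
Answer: $432 i \sqrt{2} \approx 610.94 i$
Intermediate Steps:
$p{\left(H \right)} = 2 H$
$u = 2 i \sqrt{2}$ ($u = \sqrt{-8} = 2 i \sqrt{2} \approx 2.8284 i$)
$W = - 6 i \sqrt{2}$ ($W = - 3 \left(2 \cdot 0 + 2 i \sqrt{2}\right) = - 3 \left(0 + 2 i \sqrt{2}\right) = - 3 \cdot 2 i \sqrt{2} = - 6 i \sqrt{2} \approx - 8.4853 i$)
$W^{3} = \left(- 6 i \sqrt{2}\right)^{3} = 432 i \sqrt{2}$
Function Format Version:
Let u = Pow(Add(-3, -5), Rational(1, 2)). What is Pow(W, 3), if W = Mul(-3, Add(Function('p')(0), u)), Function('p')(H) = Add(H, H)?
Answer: Mul(432, I, Pow(2, Rational(1, 2))) ≈ Mul(610.94, I)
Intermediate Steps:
Function('p')(H) = Mul(2, H)
u = Mul(2, I, Pow(2, Rational(1, 2))) (u = Pow(-8, Rational(1, 2)) = Mul(2, I, Pow(2, Rational(1, 2))) ≈ Mul(2.8284, I))
W = Mul(-6, I, Pow(2, Rational(1, 2))) (W = Mul(-3, Add(Mul(2, 0), Mul(2, I, Pow(2, Rational(1, 2))))) = Mul(-3, Add(0, Mul(2, I, Pow(2, Rational(1, 2))))) = Mul(-3, Mul(2, I, Pow(2, Rational(1, 2)))) = Mul(-6, I, Pow(2, Rational(1, 2))) ≈ Mul(-8.4853, I))
Pow(W, 3) = Pow(Mul(-6, I, Pow(2, Rational(1, 2))), 3) = Mul(432, I, Pow(2, Rational(1, 2)))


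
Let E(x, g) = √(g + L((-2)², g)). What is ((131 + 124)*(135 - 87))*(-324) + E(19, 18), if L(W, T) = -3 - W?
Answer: -3965760 + √11 ≈ -3.9658e+6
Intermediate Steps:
E(x, g) = √(-7 + g) (E(x, g) = √(g + (-3 - 1*(-2)²)) = √(g + (-3 - 1*4)) = √(g + (-3 - 4)) = √(g - 7) = √(-7 + g))
((131 + 124)*(135 - 87))*(-324) + E(19, 18) = ((131 + 124)*(135 - 87))*(-324) + √(-7 + 18) = (255*48)*(-324) + √11 = 12240*(-324) + √11 = -3965760 + √11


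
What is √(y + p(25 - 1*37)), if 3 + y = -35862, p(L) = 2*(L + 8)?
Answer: I*√35873 ≈ 189.4*I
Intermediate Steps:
p(L) = 16 + 2*L (p(L) = 2*(8 + L) = 16 + 2*L)
y = -35865 (y = -3 - 35862 = -35865)
√(y + p(25 - 1*37)) = √(-35865 + (16 + 2*(25 - 1*37))) = √(-35865 + (16 + 2*(25 - 37))) = √(-35865 + (16 + 2*(-12))) = √(-35865 + (16 - 24)) = √(-35865 - 8) = √(-35873) = I*√35873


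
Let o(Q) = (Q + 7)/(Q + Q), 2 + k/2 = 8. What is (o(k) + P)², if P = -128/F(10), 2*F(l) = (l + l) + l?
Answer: 863041/14400 ≈ 59.933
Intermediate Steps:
k = 12 (k = -4 + 2*8 = -4 + 16 = 12)
F(l) = 3*l/2 (F(l) = ((l + l) + l)/2 = (2*l + l)/2 = (3*l)/2 = 3*l/2)
o(Q) = (7 + Q)/(2*Q) (o(Q) = (7 + Q)/((2*Q)) = (7 + Q)*(1/(2*Q)) = (7 + Q)/(2*Q))
P = -128/15 (P = -128/((3/2)*10) = -128/15 ≈ -8.5333)
(o(k) + P)² = ((½)*(7 + 12)/12 - 128/15)² = ((½)*(1/12)*19 - 128/15)² = (19/24 - 128/15)² = (-929/120)² = 863041/14400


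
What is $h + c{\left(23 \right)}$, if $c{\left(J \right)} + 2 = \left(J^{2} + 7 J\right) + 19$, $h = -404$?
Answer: $303$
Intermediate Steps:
$c{\left(J \right)} = 17 + J^{2} + 7 J$ ($c{\left(J \right)} = -2 + \left(\left(J^{2} + 7 J\right) + 19\right) = -2 + \left(19 + J^{2} + 7 J\right) = 17 + J^{2} + 7 J$)
$h + c{\left(23 \right)} = -404 + \left(17 + 23^{2} + 7 \cdot 23\right) = -404 + \left(17 + 529 + 161\right) = -404 + 707 = 303$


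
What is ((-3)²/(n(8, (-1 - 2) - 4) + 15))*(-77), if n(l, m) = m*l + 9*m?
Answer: 693/104 ≈ 6.6635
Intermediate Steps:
n(l, m) = 9*m + l*m (n(l, m) = l*m + 9*m = 9*m + l*m)
((-3)²/(n(8, (-1 - 2) - 4) + 15))*(-77) = ((-3)²/(((-1 - 2) - 4)*(9 + 8) + 15))*(-77) = (9/((-3 - 4)*17 + 15))*(-77) = (9/(-7*17 + 15))*(-77) = (9/(-119 + 15))*(-77) = (9/(-104))*(-77) = (9*(-1/104))*(-77) = -9/104*(-77) = 693/104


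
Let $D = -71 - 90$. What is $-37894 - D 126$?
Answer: $-17608$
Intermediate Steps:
$D = -161$
$-37894 - D 126 = -37894 - \left(-161\right) 126 = -37894 - -20286 = -37894 + 20286 = -17608$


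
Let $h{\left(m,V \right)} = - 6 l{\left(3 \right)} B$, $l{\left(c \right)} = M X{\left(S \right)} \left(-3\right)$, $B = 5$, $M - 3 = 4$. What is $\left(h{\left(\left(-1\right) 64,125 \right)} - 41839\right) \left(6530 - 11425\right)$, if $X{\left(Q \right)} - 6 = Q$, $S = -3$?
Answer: $195550355$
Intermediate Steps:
$M = 7$ ($M = 3 + 4 = 7$)
$X{\left(Q \right)} = 6 + Q$
$l{\left(c \right)} = -63$ ($l{\left(c \right)} = 7 \left(6 - 3\right) \left(-3\right) = 7 \cdot 3 \left(-3\right) = 21 \left(-3\right) = -63$)
$h{\left(m,V \right)} = 1890$ ($h{\left(m,V \right)} = \left(-6\right) \left(-63\right) 5 = 378 \cdot 5 = 1890$)
$\left(h{\left(\left(-1\right) 64,125 \right)} - 41839\right) \left(6530 - 11425\right) = \left(1890 - 41839\right) \left(6530 - 11425\right) = \left(-39949\right) \left(-4895\right) = 195550355$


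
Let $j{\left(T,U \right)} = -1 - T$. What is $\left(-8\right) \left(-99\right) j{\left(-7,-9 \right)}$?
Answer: $4752$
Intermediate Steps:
$\left(-8\right) \left(-99\right) j{\left(-7,-9 \right)} = \left(-8\right) \left(-99\right) \left(-1 - -7\right) = 792 \left(-1 + 7\right) = 792 \cdot 6 = 4752$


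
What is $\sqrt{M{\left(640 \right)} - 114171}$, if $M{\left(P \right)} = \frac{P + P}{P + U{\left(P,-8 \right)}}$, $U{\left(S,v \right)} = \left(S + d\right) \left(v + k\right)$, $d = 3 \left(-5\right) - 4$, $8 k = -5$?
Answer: $\frac{i \sqrt{162520229261371}}{37729} \approx 337.89 i$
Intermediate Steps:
$k = - \frac{5}{8}$ ($k = \frac{1}{8} \left(-5\right) = - \frac{5}{8} \approx -0.625$)
$d = -19$ ($d = -15 - 4 = -19$)
$U{\left(S,v \right)} = \left(-19 + S\right) \left(- \frac{5}{8} + v\right)$ ($U{\left(S,v \right)} = \left(S - 19\right) \left(v - \frac{5}{8}\right) = \left(-19 + S\right) \left(- \frac{5}{8} + v\right)$)
$M{\left(P \right)} = \frac{2 P}{\frac{1311}{8} - \frac{61 P}{8}}$ ($M{\left(P \right)} = \frac{P + P}{P + \left(\frac{95}{8} - -152 - \frac{5 P}{8} + P \left(-8\right)\right)} = \frac{2 P}{P + \left(\frac{95}{8} + 152 - \frac{5 P}{8} - 8 P\right)} = \frac{2 P}{P - \left(- \frac{1311}{8} + \frac{69 P}{8}\right)} = \frac{2 P}{\frac{1311}{8} - \frac{61 P}{8}}$)
$\sqrt{M{\left(640 \right)} - 114171} = \sqrt{16 \cdot 640 \frac{1}{1311 - 39040} - 114171} = \sqrt{16 \cdot 640 \frac{1}{-37729} - 114171} = \sqrt{16 \cdot 640 \left(- \frac{1}{37729}\right) - 114171} = \sqrt{- \frac{10240}{37729} - 114171} = \sqrt{- \frac{4307567899}{37729}} = \frac{i \sqrt{162520229261371}}{37729}$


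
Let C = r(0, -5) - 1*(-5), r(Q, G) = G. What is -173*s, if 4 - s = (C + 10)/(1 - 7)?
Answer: -2941/3 ≈ -980.33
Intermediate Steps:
C = 0 (C = -5 - 1*(-5) = -5 + 5 = 0)
s = 17/3 (s = 4 - (0 + 10)/(1 - 7) = 4 - 10/(-6) = 4 - 10*(-1)/6 = 4 - 1*(-5/3) = 4 + 5/3 = 17/3 ≈ 5.6667)
-173*s = -173*17/3 = -2941/3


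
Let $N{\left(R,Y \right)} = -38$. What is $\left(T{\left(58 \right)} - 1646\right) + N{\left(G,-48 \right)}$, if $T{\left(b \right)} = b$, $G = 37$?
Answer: $-1626$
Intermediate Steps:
$\left(T{\left(58 \right)} - 1646\right) + N{\left(G,-48 \right)} = \left(58 - 1646\right) - 38 = -1588 - 38 = -1626$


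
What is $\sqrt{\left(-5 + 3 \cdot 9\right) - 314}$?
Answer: $2 i \sqrt{73} \approx 17.088 i$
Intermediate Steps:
$\sqrt{\left(-5 + 3 \cdot 9\right) - 314} = \sqrt{\left(-5 + 27\right) - 314} = \sqrt{22 - 314} = \sqrt{-292} = 2 i \sqrt{73}$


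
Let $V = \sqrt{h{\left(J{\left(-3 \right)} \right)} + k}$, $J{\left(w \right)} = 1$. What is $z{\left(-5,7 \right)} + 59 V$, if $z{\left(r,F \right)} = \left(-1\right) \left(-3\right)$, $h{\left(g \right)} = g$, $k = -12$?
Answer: $3 + 59 i \sqrt{11} \approx 3.0 + 195.68 i$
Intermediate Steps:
$z{\left(r,F \right)} = 3$
$V = i \sqrt{11}$ ($V = \sqrt{1 - 12} = \sqrt{-11} = i \sqrt{11} \approx 3.3166 i$)
$z{\left(-5,7 \right)} + 59 V = 3 + 59 i \sqrt{11}$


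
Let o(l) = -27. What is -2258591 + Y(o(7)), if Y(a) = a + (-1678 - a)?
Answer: -2260269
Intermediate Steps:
Y(a) = -1678
-2258591 + Y(o(7)) = -2258591 - 1678 = -2260269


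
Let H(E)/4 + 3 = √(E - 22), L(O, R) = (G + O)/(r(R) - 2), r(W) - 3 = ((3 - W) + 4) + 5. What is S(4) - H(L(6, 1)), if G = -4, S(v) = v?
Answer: 16 - 2*I*√786/3 ≈ 16.0 - 18.69*I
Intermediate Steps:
r(W) = 15 - W (r(W) = 3 + (((3 - W) + 4) + 5) = 3 + ((7 - W) + 5) = 3 + (12 - W) = 15 - W)
L(O, R) = (-4 + O)/(13 - R) (L(O, R) = (-4 + O)/((15 - R) - 2) = (-4 + O)/(13 - R))
H(E) = -12 + 4*√(-22 + E) (H(E) = -12 + 4*√(E - 22) = -12 + 4*√(-22 + E))
S(4) - H(L(6, 1)) = 4 - (-12 + 4*√(-22 + (4 - 1*6)/(-13 + 1))) = 4 - (-12 + 4*√(-22 + (4 - 6)/(-12))) = 4 - (-12 + 4*√(-22 - 1/12*(-2))) = 4 - (-12 + 4*√(-22 + ⅙)) = 4 - (-12 + 4*√(-131/6)) = 4 - (-12 + 4*(I*√786/6)) = 4 - (-12 + 2*I*√786/3) = 4 + (12 - 2*I*√786/3) = 16 - 2*I*√786/3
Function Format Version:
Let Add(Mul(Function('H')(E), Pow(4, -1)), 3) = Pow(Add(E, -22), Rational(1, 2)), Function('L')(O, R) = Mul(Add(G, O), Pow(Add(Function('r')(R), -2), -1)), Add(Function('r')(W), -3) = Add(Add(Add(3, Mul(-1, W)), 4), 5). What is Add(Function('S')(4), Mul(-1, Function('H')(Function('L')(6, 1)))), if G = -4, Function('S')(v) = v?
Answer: Add(16, Mul(Rational(-2, 3), I, Pow(786, Rational(1, 2)))) ≈ Add(16.000, Mul(-18.690, I))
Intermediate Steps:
Function('r')(W) = Add(15, Mul(-1, W)) (Function('r')(W) = Add(3, Add(Add(Add(3, Mul(-1, W)), 4), 5)) = Add(3, Add(Add(7, Mul(-1, W)), 5)) = Add(3, Add(12, Mul(-1, W))) = Add(15, Mul(-1, W)))
Function('L')(O, R) = Mul(Pow(Add(13, Mul(-1, R)), -1), Add(-4, O)) (Function('L')(O, R) = Mul(Add(-4, O), Pow(Add(Add(15, Mul(-1, R)), -2), -1)) = Mul(Add(-4, O), Pow(Add(13, Mul(-1, R)), -1)) = Mul(Pow(Add(13, Mul(-1, R)), -1), Add(-4, O)))
Function('H')(E) = Add(-12, Mul(4, Pow(Add(-22, E), Rational(1, 2)))) (Function('H')(E) = Add(-12, Mul(4, Pow(Add(E, -22), Rational(1, 2)))) = Add(-12, Mul(4, Pow(Add(-22, E), Rational(1, 2)))))
Add(Function('S')(4), Mul(-1, Function('H')(Function('L')(6, 1)))) = Add(4, Mul(-1, Add(-12, Mul(4, Pow(Add(-22, Mul(Pow(Add(-13, 1), -1), Add(4, Mul(-1, 6)))), Rational(1, 2)))))) = Add(4, Mul(-1, Add(-12, Mul(4, Pow(Add(-22, Mul(Pow(-12, -1), Add(4, -6))), Rational(1, 2)))))) = Add(4, Mul(-1, Add(-12, Mul(4, Pow(Add(-22, Mul(Rational(-1, 12), -2)), Rational(1, 2)))))) = Add(4, Mul(-1, Add(-12, Mul(4, Pow(Add(-22, Rational(1, 6)), Rational(1, 2)))))) = Add(4, Mul(-1, Add(-12, Mul(4, Pow(Rational(-131, 6), Rational(1, 2)))))) = Add(4, Mul(-1, Add(-12, Mul(4, Mul(Rational(1, 6), I, Pow(786, Rational(1, 2))))))) = Add(4, Mul(-1, Add(-12, Mul(Rational(2, 3), I, Pow(786, Rational(1, 2)))))) = Add(4, Add(12, Mul(Rational(-2, 3), I, Pow(786, Rational(1, 2))))) = Add(16, Mul(Rational(-2, 3), I, Pow(786, Rational(1, 2))))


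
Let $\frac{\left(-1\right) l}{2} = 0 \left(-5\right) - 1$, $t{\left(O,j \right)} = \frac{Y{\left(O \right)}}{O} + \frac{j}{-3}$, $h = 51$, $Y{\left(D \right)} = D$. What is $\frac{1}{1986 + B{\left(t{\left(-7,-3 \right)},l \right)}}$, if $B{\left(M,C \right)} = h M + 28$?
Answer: $\frac{1}{2116} \approx 0.00047259$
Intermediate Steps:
$t{\left(O,j \right)} = 1 - \frac{j}{3}$ ($t{\left(O,j \right)} = \frac{O}{O} + \frac{j}{-3} = 1 + j \left(- \frac{1}{3}\right) = 1 - \frac{j}{3}$)
$l = 2$ ($l = - 2 \left(0 \left(-5\right) - 1\right) = - 2 \left(0 - 1\right) = \left(-2\right) \left(-1\right) = 2$)
$B{\left(M,C \right)} = 28 + 51 M$ ($B{\left(M,C \right)} = 51 M + 28 = 28 + 51 M$)
$\frac{1}{1986 + B{\left(t{\left(-7,-3 \right)},l \right)}} = \frac{1}{1986 + \left(28 + 51 \left(1 - -1\right)\right)} = \frac{1}{1986 + \left(28 + 51 \left(1 + 1\right)\right)} = \frac{1}{1986 + \left(28 + 51 \cdot 2\right)} = \frac{1}{1986 + \left(28 + 102\right)} = \frac{1}{1986 + 130} = \frac{1}{2116}$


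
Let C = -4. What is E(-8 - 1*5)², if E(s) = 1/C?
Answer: 1/16 ≈ 0.062500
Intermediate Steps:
E(s) = -¼ (E(s) = 1/(-4) = -¼)
E(-8 - 1*5)² = (-¼)² = 1/16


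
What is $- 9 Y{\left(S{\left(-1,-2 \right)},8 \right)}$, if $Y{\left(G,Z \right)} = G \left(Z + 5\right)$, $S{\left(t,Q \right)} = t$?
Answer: $117$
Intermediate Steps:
$Y{\left(G,Z \right)} = G \left(5 + Z\right)$
$- 9 Y{\left(S{\left(-1,-2 \right)},8 \right)} = - 9 \left(- (5 + 8)\right) = - 9 \left(\left(-1\right) 13\right) = \left(-9\right) \left(-13\right) = 117$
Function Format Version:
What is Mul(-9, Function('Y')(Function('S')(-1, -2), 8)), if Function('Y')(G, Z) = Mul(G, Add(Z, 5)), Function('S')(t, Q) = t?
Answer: 117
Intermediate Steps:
Function('Y')(G, Z) = Mul(G, Add(5, Z))
Mul(-9, Function('Y')(Function('S')(-1, -2), 8)) = Mul(-9, Mul(-1, Add(5, 8))) = Mul(-9, Mul(-1, 13)) = Mul(-9, -13) = 117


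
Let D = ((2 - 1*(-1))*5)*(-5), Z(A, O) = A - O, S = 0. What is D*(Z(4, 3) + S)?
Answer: -75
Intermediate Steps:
D = -75 (D = ((2 + 1)*5)*(-5) = (3*5)*(-5) = 15*(-5) = -75)
D*(Z(4, 3) + S) = -75*((4 - 1*3) + 0) = -75*((4 - 3) + 0) = -75*(1 + 0) = -75*1 = -75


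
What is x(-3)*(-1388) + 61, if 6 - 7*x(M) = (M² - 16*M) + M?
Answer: 67051/7 ≈ 9578.7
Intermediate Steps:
x(M) = 6/7 - M²/7 + 15*M/7 (x(M) = 6/7 - ((M² - 16*M) + M)/7 = 6/7 - (M² - 15*M)/7 = 6/7 + (-M²/7 + 15*M/7) = 6/7 - M²/7 + 15*M/7)
x(-3)*(-1388) + 61 = (6/7 - ⅐*(-3)² + (15/7)*(-3))*(-1388) + 61 = (6/7 - ⅐*9 - 45/7)*(-1388) + 61 = (6/7 - 9/7 - 45/7)*(-1388) + 61 = -48/7*(-1388) + 61 = 66624/7 + 61 = 67051/7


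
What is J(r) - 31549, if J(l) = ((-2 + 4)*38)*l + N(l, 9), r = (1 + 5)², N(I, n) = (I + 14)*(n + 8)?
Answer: -27963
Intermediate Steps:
N(I, n) = (8 + n)*(14 + I) (N(I, n) = (14 + I)*(8 + n) = (8 + n)*(14 + I))
r = 36 (r = 6² = 36)
J(l) = 238 + 93*l (J(l) = ((-2 + 4)*38)*l + (112 + 8*l + 14*9 + l*9) = (2*38)*l + (112 + 8*l + 126 + 9*l) = 76*l + (238 + 17*l) = 238 + 93*l)
J(r) - 31549 = (238 + 93*36) - 31549 = (238 + 3348) - 31549 = 3586 - 31549 = -27963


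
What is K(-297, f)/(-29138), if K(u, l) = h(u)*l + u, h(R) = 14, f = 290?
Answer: -3763/29138 ≈ -0.12914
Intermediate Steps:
K(u, l) = u + 14*l (K(u, l) = 14*l + u = u + 14*l)
K(-297, f)/(-29138) = (-297 + 14*290)/(-29138) = (-297 + 4060)*(-1/29138) = 3763*(-1/29138) = -3763/29138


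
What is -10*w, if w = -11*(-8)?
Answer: -880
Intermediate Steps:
w = 88
-10*w = -10*88 = -880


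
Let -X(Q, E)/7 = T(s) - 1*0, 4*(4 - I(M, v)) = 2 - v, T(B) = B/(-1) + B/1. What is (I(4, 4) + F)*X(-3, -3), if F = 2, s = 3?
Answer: 0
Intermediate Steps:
T(B) = 0 (T(B) = B*(-1) + B*1 = -B + B = 0)
I(M, v) = 7/2 + v/4 (I(M, v) = 4 - (2 - v)/4 = 4 + (-½ + v/4) = 7/2 + v/4)
X(Q, E) = 0 (X(Q, E) = -7*(0 - 1*0) = -7*(0 + 0) = -7*0 = 0)
(I(4, 4) + F)*X(-3, -3) = ((7/2 + (¼)*4) + 2)*0 = ((7/2 + 1) + 2)*0 = (9/2 + 2)*0 = (13/2)*0 = 0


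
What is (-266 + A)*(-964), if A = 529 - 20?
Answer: -234252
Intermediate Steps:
A = 509
(-266 + A)*(-964) = (-266 + 509)*(-964) = 243*(-964) = -234252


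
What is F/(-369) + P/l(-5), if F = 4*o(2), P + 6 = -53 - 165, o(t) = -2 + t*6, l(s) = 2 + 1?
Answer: -27592/369 ≈ -74.775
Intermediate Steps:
l(s) = 3
o(t) = -2 + 6*t
P = -224 (P = -6 + (-53 - 165) = -6 - 218 = -224)
F = 40 (F = 4*(-2 + 6*2) = 4*(-2 + 12) = 4*10 = 40)
F/(-369) + P/l(-5) = 40/(-369) - 224/3 = 40*(-1/369) - 224*1/3 = -40/369 - 224/3 = -27592/369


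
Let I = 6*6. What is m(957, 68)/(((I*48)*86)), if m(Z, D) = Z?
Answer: 319/49536 ≈ 0.0064398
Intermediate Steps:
I = 36
m(957, 68)/(((I*48)*86)) = 957/(((36*48)*86)) = 957/((1728*86)) = 957/148608 = 957*(1/148608) = 319/49536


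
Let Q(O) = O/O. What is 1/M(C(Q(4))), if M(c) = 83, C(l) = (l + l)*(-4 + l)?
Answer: 1/83 ≈ 0.012048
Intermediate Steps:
Q(O) = 1
C(l) = 2*l*(-4 + l) (C(l) = (2*l)*(-4 + l) = 2*l*(-4 + l))
1/M(C(Q(4))) = 1/83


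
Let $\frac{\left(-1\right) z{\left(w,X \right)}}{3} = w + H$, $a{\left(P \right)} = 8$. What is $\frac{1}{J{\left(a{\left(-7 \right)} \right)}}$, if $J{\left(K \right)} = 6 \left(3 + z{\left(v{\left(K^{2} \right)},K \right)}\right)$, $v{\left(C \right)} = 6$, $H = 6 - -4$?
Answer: $- \frac{1}{270} \approx -0.0037037$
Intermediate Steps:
$H = 10$ ($H = 6 + 4 = 10$)
$z{\left(w,X \right)} = -30 - 3 w$ ($z{\left(w,X \right)} = - 3 \left(w + 10\right) = - 3 \left(10 + w\right) = -30 - 3 w$)
$J{\left(K \right)} = -270$ ($J{\left(K \right)} = 6 \left(3 - 48\right) = 6 \left(-45\right) = -270$)
$\frac{1}{J{\left(a{\left(-7 \right)} \right)}} = \frac{1}{-270} = - \frac{1}{270}$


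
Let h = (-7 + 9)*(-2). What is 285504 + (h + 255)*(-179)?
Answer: 240575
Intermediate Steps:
h = -4 (h = 2*(-2) = -4)
285504 + (h + 255)*(-179) = 285504 + (-4 + 255)*(-179) = 285504 + 251*(-179) = 285504 - 44929 = 240575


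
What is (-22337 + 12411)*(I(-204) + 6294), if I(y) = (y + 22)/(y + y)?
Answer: -6372824521/102 ≈ -6.2479e+7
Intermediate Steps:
I(y) = (22 + y)/(2*y) (I(y) = (22 + y)/((2*y)) = (22 + y)*(1/(2*y)) = (22 + y)/(2*y))
(-22337 + 12411)*(I(-204) + 6294) = (-22337 + 12411)*((½)*(22 - 204)/(-204) + 6294) = -9926*((½)*(-1/204)*(-182) + 6294) = -9926*(91/204 + 6294) = -9926*1284067/204 = -6372824521/102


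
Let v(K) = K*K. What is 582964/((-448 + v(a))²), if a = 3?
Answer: 582964/192721 ≈ 3.0249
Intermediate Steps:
v(K) = K²
582964/((-448 + v(a))²) = 582964/((-448 + 3²)²) = 582964/((-448 + 9)²) = 582964/((-439)²) = 582964/192721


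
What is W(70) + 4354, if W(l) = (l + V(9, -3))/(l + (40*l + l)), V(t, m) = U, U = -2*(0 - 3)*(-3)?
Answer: 3200203/735 ≈ 4354.0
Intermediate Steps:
U = -18 (U = -2*(-3)*(-3) = 6*(-3) = -18)
V(t, m) = -18
W(l) = (-18 + l)/(42*l) (W(l) = (l - 18)/(l + (40*l + l)) = (-18 + l)/(l + 41*l) = (-18 + l)/((42*l)) = (-18 + l)*(1/(42*l)) = (-18 + l)/(42*l))
W(70) + 4354 = (1/42)*(-18 + 70)/70 + 4354 = (1/42)*(1/70)*52 + 4354 = 13/735 + 4354 = 3200203/735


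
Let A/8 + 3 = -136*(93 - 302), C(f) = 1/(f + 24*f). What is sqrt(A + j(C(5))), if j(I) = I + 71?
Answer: 2*sqrt(35537345)/25 ≈ 476.91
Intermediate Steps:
C(f) = 1/(25*f)
j(I) = 71 + I
A = 227368 (A = -24 + 8*(-136*(93 - 302)) = -24 + 8*(-136*(-209)) = -24 + 8*28424 = -24 + 227392 = 227368)
sqrt(A + j(C(5))) = sqrt(227368 + (71 + (1/25)/5)) = sqrt(227368 + (71 + (1/25)*(1/5))) = sqrt(227368 + (71 + 1/125)) = sqrt(227368 + 8876/125) = sqrt(28429876/125) = 2*sqrt(35537345)/25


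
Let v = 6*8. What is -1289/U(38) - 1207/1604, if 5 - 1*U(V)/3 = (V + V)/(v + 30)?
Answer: -27067727/251828 ≈ -107.48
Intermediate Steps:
v = 48
U(V) = 15 - V/13 (U(V) = 15 - 3*(V + V)/(48 + 30) = 15 - 3*2*V/78 = 15 - V/13)
-1289/U(38) - 1207/1604 = -1289/(15 - 1/13*38) - 1207/1604 = -1289/(15 - 38/13) - 1207*1/1604 = -1289/157/13 - 1207/1604 = -1289*13/157 - 1207/1604 = -16757/157 - 1207/1604 = -27067727/251828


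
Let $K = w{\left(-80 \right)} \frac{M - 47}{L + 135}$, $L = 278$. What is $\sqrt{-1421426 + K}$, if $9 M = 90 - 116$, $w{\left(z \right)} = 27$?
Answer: $\frac{i \sqrt{242451767705}}{413} \approx 1192.2 i$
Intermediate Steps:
$M = - \frac{26}{9}$ ($M = \frac{90 - 116}{9} = \frac{1}{9} \left(-26\right) = - \frac{26}{9} \approx -2.8889$)
$K = - \frac{1347}{413}$ ($K = 27 \frac{- \frac{26}{9} - 47}{278 + 135} = 27 \left(- \frac{449}{9 \cdot 413}\right) = 27 \left(\left(- \frac{449}{9}\right) \frac{1}{413}\right) = 27 \left(- \frac{449}{3717}\right) = - \frac{1347}{413} \approx -3.2615$)
$\sqrt{-1421426 + K} = \sqrt{-1421426 - \frac{1347}{413}} = \sqrt{- \frac{587050285}{413}} = \frac{i \sqrt{242451767705}}{413}$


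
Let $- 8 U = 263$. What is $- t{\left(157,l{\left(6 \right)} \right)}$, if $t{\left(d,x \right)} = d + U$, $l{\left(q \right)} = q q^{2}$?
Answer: $- \frac{993}{8} \approx -124.13$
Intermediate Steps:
$l{\left(q \right)} = q^{3}$
$U = - \frac{263}{8}$ ($U = \left(- \frac{1}{8}\right) 263 = - \frac{263}{8} \approx -32.875$)
$t{\left(d,x \right)} = - \frac{263}{8} + d$ ($t{\left(d,x \right)} = d - \frac{263}{8} = - \frac{263}{8} + d$)
$- t{\left(157,l{\left(6 \right)} \right)} = - (- \frac{263}{8} + 157) = \left(-1\right) \frac{993}{8} = - \frac{993}{8}$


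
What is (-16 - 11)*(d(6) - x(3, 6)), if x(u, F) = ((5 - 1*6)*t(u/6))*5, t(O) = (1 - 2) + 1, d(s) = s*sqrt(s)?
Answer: -162*sqrt(6) ≈ -396.82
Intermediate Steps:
d(s) = s**(3/2)
t(O) = 0 (t(O) = -1 + 1 = 0)
x(u, F) = 0 (x(u, F) = ((5 - 1*6)*0)*5 = ((5 - 6)*0)*5 = -1*0*5 = 0*5 = 0)
(-16 - 11)*(d(6) - x(3, 6)) = (-16 - 11)*(6**(3/2) - 1*0) = -27*(6*sqrt(6) + 0) = -162*sqrt(6)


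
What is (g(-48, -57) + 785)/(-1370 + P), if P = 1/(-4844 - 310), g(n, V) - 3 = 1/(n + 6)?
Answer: -28428605/49426867 ≈ -0.57516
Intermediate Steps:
g(n, V) = 3 + 1/(6 + n) (g(n, V) = 3 + 1/(n + 6) = 3 + 1/(6 + n))
P = -1/5154 (P = 1/(-5154) = -1/5154 ≈ -0.00019402)
(g(-48, -57) + 785)/(-1370 + P) = ((19 + 3*(-48))/(6 - 48) + 785)/(-1370 - 1/5154) = ((19 - 144)/(-42) + 785)/(-7060981/5154) = (-1/42*(-125) + 785)*(-5154/7060981) = (125/42 + 785)*(-5154/7060981) = (33095/42)*(-5154/7060981) = -28428605/49426867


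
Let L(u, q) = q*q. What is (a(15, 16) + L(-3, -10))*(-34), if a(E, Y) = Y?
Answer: -3944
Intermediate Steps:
L(u, q) = q**2
(a(15, 16) + L(-3, -10))*(-34) = (16 + (-10)**2)*(-34) = (16 + 100)*(-34) = 116*(-34) = -3944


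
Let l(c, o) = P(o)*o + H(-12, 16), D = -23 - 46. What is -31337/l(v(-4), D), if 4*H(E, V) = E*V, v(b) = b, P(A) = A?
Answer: -31337/4713 ≈ -6.6491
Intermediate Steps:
D = -69
H(E, V) = E*V/4 (H(E, V) = (E*V)/4 = E*V/4)
l(c, o) = -48 + o² (l(c, o) = o*o + (¼)*(-12)*16 = o² - 48 = -48 + o²)
-31337/l(v(-4), D) = -31337/(-48 + (-69)²) = -31337/(-48 + 4761) = -31337/4713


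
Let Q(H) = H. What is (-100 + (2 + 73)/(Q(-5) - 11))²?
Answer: 2805625/256 ≈ 10959.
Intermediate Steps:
(-100 + (2 + 73)/(Q(-5) - 11))² = (-100 + (2 + 73)/(-5 - 11))² = (-100 + 75/(-16))² = (-100 + 75*(-1/16))² = (-100 - 75/16)² = (-1675/16)² = 2805625/256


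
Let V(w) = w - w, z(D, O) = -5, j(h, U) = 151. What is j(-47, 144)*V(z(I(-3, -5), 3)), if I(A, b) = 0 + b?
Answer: 0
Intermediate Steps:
I(A, b) = b
V(w) = 0
j(-47, 144)*V(z(I(-3, -5), 3)) = 151*0 = 0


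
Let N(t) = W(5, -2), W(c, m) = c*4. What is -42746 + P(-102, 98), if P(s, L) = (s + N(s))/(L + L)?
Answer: -4189149/98 ≈ -42746.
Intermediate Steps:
W(c, m) = 4*c
N(t) = 20 (N(t) = 4*5 = 20)
P(s, L) = (20 + s)/(2*L) (P(s, L) = (s + 20)/(L + L) = (20 + s)/((2*L)) = (20 + s)*(1/(2*L)) = (20 + s)/(2*L))
-42746 + P(-102, 98) = -42746 + (1/2)*(20 - 102)/98 = -42746 + (1/2)*(1/98)*(-82) = -42746 - 41/98 = -4189149/98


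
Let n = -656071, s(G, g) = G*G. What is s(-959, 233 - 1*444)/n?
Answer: -919681/656071 ≈ -1.4018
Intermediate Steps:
s(G, g) = G²
s(-959, 233 - 1*444)/n = (-959)²/(-656071) = 919681*(-1/656071) = -919681/656071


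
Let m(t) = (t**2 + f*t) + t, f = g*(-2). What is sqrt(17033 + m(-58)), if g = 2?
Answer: sqrt(20571) ≈ 143.43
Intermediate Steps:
f = -4 (f = 2*(-2) = -4)
m(t) = t**2 - 3*t (m(t) = (t**2 - 4*t) + t = t**2 - 3*t)
sqrt(17033 + m(-58)) = sqrt(17033 - 58*(-3 - 58)) = sqrt(17033 - 58*(-61)) = sqrt(17033 + 3538) = sqrt(20571)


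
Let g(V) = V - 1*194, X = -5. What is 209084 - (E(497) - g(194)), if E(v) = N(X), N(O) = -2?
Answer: 209086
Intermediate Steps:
E(v) = -2
g(V) = -194 + V (g(V) = V - 194 = -194 + V)
209084 - (E(497) - g(194)) = 209084 - (-2 - (-194 + 194)) = 209084 - (-2 - 1*0) = 209084 - (-2 + 0) = 209084 - 1*(-2) = 209084 + 2 = 209086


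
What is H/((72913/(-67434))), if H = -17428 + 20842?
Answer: -230219676/72913 ≈ -3157.5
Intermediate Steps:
H = 3414
H/((72913/(-67434))) = 3414/((72913/(-67434))) = 3414/((72913*(-1/67434))) = 3414/(-72913/67434) = 3414*(-67434/72913) = -230219676/72913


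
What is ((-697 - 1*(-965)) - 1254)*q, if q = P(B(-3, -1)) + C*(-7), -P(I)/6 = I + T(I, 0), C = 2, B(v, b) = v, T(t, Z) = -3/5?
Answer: -37468/5 ≈ -7493.6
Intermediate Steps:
T(t, Z) = -⅗ (T(t, Z) = -3*⅕ = -⅗)
P(I) = 18/5 - 6*I (P(I) = -6*(I - ⅗) = -6*(-⅗ + I) = 18/5 - 6*I)
q = 38/5 (q = (18/5 - 6*(-3)) + 2*(-7) = (18/5 + 18) - 14 = 108/5 - 14 = 38/5 ≈ 7.6000)
((-697 - 1*(-965)) - 1254)*q = ((-697 - 1*(-965)) - 1254)*(38/5) = ((-697 + 965) - 1254)*(38/5) = (268 - 1254)*(38/5) = -986*38/5 = -37468/5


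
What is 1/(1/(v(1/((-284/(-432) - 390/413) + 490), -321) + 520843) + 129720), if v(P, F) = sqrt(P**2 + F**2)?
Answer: 16790030757926021020371240173587/2178002789950399719757280526445793449 + 65529489*sqrt(5462590041171527905)/2178002789950399719757280526445793449 ≈ 7.7089e-6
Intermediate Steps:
v(P, F) = sqrt(F**2 + P**2)
1/(1/(v(1/((-284/(-432) - 390/413) + 490), -321) + 520843) + 129720) = 1/(1/(sqrt((-321)**2 + (1/((-284/(-432) - 390/413) + 490))**2) + 520843) + 129720) = 1/(1/(sqrt(103041 + (1/((-284*(-1/432) - 390*1/413) + 490))**2) + 520843) + 129720) = 1/(1/(sqrt(103041 + (1/((71/108 - 390/413) + 490))**2) + 520843) + 129720) = 1/(1/(sqrt(103041 + (1/(-12797/44604 + 490))**2) + 520843) + 129720) = 1/(1/(sqrt(103041 + (1/(21843163/44604))**2) + 520843) + 129720) = 1/(1/(sqrt(103041 + (44604/21843163)**2) + 520843) + 129720) = 1/(1/(sqrt(103041 + 1989516816/477123769844569) + 520843) + 129720) = 1/(1/(sqrt(49163310370543751145/477123769844569) + 520843) + 129720) = 1/(1/(3*sqrt(5462590041171527905)/21843163 + 520843) + 129720) = 1/(1/(520843 + 3*sqrt(5462590041171527905)/21843163) + 129720) = 1/(129720 + 1/(520843 + 3*sqrt(5462590041171527905)/21843163))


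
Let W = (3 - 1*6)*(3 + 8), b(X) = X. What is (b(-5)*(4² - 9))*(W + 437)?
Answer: -14140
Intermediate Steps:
W = -33 (W = (3 - 6)*11 = -3*11 = -33)
(b(-5)*(4² - 9))*(W + 437) = (-5*(4² - 9))*(-33 + 437) = -5*(16 - 9)*404 = -5*7*404 = -35*404 = -14140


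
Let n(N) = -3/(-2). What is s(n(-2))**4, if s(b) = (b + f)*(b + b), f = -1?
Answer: 81/16 ≈ 5.0625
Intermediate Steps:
n(N) = 3/2 (n(N) = -3*(-1/2) = 3/2)
s(b) = 2*b*(-1 + b) (s(b) = (b - 1)*(b + b) = (-1 + b)*(2*b) = 2*b*(-1 + b))
s(n(-2))**4 = (2*(3/2)*(-1 + 3/2))**4 = (2*(3/2)*(1/2))**4 = (3/2)**4 = 81/16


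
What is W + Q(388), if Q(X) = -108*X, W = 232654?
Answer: 190750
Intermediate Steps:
W + Q(388) = 232654 - 108*388 = 232654 - 41904 = 190750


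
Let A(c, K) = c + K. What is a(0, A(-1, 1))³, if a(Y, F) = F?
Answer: 0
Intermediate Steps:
A(c, K) = K + c
a(0, A(-1, 1))³ = (1 - 1)³ = 0³ = 0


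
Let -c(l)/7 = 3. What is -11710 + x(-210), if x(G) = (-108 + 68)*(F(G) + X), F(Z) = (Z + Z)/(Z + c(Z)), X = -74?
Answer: -97050/11 ≈ -8822.7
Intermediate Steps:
c(l) = -21 (c(l) = -7*3 = -21)
F(Z) = 2*Z/(-21 + Z) (F(Z) = (Z + Z)/(Z - 21) = (2*Z)/(-21 + Z) = 2*Z/(-21 + Z))
x(G) = 2960 - 80*G/(-21 + G) (x(G) = (-108 + 68)*(2*G/(-21 + G) - 74) = -40*(-74 + 2*G/(-21 + G)) = 2960 - 80*G/(-21 + G))
-11710 + x(-210) = -11710 + 240*(-259 + 12*(-210))/(-21 - 210) = -11710 + 240*(-259 - 2520)/(-231) = -11710 + 240*(-1/231)*(-2779) = -11710 + 31760/11 = -97050/11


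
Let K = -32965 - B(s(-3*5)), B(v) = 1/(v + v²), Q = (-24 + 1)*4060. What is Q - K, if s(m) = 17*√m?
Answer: (-261899026*√15 + 15405825*I)/(255*(-I + 17*√15)) ≈ -60415.0 - 3.3379e-6*I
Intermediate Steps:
Q = -93380 (Q = -23*4060 = -93380)
K = -32965 + I*√15/(255*(1 + 17*I*√15)) (K = -32965 - 1/((17*√(-3*5))*(1 + 17*√(-3*5))) = -32965 - 1/((17*√(-15))*(1 + 17*√(-15))) = -32965 - 1/((17*(I*√15))*(1 + 17*(I*√15))) = -32965 - 1/((17*I*√15)*(1 + 17*I*√15)) = -32965 - (-I*√15/255)/(1 + 17*I*√15) = -32965 - (-1)*I*√15/(255*(1 + 17*I*√15)) = -32965 + I*√15/(255*(1 + 17*I*√15)) ≈ -32965.0 + 3.5028e-6*I)
Q - K = -93380 - (-142903274*√15 + 8406075*I)/(255*(-I + 17*√15))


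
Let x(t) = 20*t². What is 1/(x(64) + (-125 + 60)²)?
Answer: 1/86145 ≈ 1.1608e-5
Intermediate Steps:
1/(x(64) + (-125 + 60)²) = 1/(20*64² + (-125 + 60)²) = 1/(20*4096 + (-65)²) = 1/(81920 + 4225) = 1/86145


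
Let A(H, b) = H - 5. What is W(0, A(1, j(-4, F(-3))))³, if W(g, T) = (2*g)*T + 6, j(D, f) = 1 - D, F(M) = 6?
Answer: 216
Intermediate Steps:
A(H, b) = -5 + H
W(g, T) = 6 + 2*T*g (W(g, T) = 2*T*g + 6 = 6 + 2*T*g)
W(0, A(1, j(-4, F(-3))))³ = (6 + 2*(-5 + 1)*0)³ = (6 + 2*(-4)*0)³ = (6 + 0)³ = 6³ = 216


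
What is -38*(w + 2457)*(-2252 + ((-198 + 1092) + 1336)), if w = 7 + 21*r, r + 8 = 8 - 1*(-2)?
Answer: 2095016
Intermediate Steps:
r = 2 (r = -8 + (8 - 1*(-2)) = -8 + (8 + 2) = -8 + 10 = 2)
w = 49 (w = 7 + 21*2 = 7 + 42 = 49)
-38*(w + 2457)*(-2252 + ((-198 + 1092) + 1336)) = -38*(49 + 2457)*(-2252 + ((-198 + 1092) + 1336)) = -95228*(-2252 + (894 + 1336)) = -95228*(-2252 + 2230) = -95228*(-22) = -38*(-55132) = 2095016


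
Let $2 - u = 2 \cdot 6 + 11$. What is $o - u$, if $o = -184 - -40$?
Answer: $-123$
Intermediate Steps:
$o = -144$ ($o = -184 + 40 = -144$)
$u = -21$ ($u = 2 - \left(2 \cdot 6 + 11\right) = 2 - \left(12 + 11\right) = 2 - 23 = -21$)
$o - u = -144 - -21 = -144 + 21 = -123$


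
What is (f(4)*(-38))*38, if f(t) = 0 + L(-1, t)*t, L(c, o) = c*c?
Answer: -5776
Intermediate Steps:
L(c, o) = c**2
f(t) = t (f(t) = 0 + (-1)**2*t = 0 + 1*t = 0 + t = t)
(f(4)*(-38))*38 = (4*(-38))*38 = -152*38 = -5776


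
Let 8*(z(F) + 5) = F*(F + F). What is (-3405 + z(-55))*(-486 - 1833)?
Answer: 24616185/4 ≈ 6.1540e+6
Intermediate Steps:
z(F) = -5 + F**2/4 (z(F) = -5 + (F*(F + F))/8 = -5 + (F*(2*F))/8 = -5 + (2*F**2)/8 = -5 + F**2/4)
(-3405 + z(-55))*(-486 - 1833) = (-3405 + (-5 + (1/4)*(-55)**2))*(-486 - 1833) = (-3405 + (-5 + (1/4)*3025))*(-2319) = (-3405 + (-5 + 3025/4))*(-2319) = (-3405 + 3005/4)*(-2319) = -10615/4*(-2319) = 24616185/4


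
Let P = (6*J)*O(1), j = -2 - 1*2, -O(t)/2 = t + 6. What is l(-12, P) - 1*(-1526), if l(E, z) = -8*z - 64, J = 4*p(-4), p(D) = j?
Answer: -9290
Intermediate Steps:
O(t) = -12 - 2*t (O(t) = -2*(t + 6) = -2*(6 + t) = -12 - 2*t)
j = -4 (j = -2 - 2 = -4)
p(D) = -4
J = -16 (J = 4*(-4) = -16)
P = 1344 (P = (6*(-16))*(-12 - 2*1) = -96*(-12 - 2) = -96*(-14) = 1344)
l(E, z) = -64 - 8*z
l(-12, P) - 1*(-1526) = (-64 - 8*1344) - 1*(-1526) = (-64 - 10752) + 1526 = -10816 + 1526 = -9290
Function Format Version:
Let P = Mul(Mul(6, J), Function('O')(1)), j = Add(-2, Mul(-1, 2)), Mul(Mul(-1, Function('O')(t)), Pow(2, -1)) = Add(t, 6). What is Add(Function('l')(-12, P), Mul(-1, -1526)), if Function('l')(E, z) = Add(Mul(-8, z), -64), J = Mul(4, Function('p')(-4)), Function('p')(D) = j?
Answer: -9290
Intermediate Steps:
Function('O')(t) = Add(-12, Mul(-2, t)) (Function('O')(t) = Mul(-2, Add(t, 6)) = Mul(-2, Add(6, t)) = Add(-12, Mul(-2, t)))
j = -4 (j = Add(-2, -2) = -4)
Function('p')(D) = -4
J = -16 (J = Mul(4, -4) = -16)
P = 1344 (P = Mul(Mul(6, -16), Add(-12, Mul(-2, 1))) = Mul(-96, Add(-12, -2)) = Mul(-96, -14) = 1344)
Function('l')(E, z) = Add(-64, Mul(-8, z))
Add(Function('l')(-12, P), Mul(-1, -1526)) = Add(Add(-64, Mul(-8, 1344)), Mul(-1, -1526)) = Add(Add(-64, -10752), 1526) = Add(-10816, 1526) = -9290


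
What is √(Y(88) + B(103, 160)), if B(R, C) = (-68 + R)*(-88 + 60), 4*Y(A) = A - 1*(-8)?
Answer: 2*I*√239 ≈ 30.919*I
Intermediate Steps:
Y(A) = 2 + A/4 (Y(A) = (A - 1*(-8))/4 = (A + 8)/4 = (8 + A)/4 = 2 + A/4)
B(R, C) = 1904 - 28*R (B(R, C) = (-68 + R)*(-28) = 1904 - 28*R)
√(Y(88) + B(103, 160)) = √((2 + (¼)*88) + (1904 - 28*103)) = √((2 + 22) + (1904 - 2884)) = √(24 - 980) = √(-956) = 2*I*√239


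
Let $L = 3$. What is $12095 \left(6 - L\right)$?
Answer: $36285$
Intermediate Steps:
$12095 \left(6 - L\right) = 12095 \left(6 - 3\right) = 12095 \cdot 3 = 36285$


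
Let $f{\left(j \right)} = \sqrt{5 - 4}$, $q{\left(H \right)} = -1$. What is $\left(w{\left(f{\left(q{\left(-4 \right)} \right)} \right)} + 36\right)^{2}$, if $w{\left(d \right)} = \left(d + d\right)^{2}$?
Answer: $1600$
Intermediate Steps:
$f{\left(j \right)} = 1$ ($f{\left(j \right)} = \sqrt{1} = 1$)
$w{\left(d \right)} = 4 d^{2}$ ($w{\left(d \right)} = \left(2 d\right)^{2} = 4 d^{2}$)
$\left(w{\left(f{\left(q{\left(-4 \right)} \right)} \right)} + 36\right)^{2} = \left(4 \cdot 1^{2} + 36\right)^{2} = \left(4 \cdot 1 + 36\right)^{2} = \left(4 + 36\right)^{2} = 40^{2} = 1600$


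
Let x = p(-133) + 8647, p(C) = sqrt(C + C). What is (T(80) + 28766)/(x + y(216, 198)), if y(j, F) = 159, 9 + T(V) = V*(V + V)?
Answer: 26139353/5538993 - 41557*I*sqrt(266)/77545902 ≈ 4.7192 - 0.0087403*I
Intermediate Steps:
p(C) = sqrt(2)*sqrt(C) (p(C) = sqrt(2*C) = sqrt(2)*sqrt(C))
T(V) = -9 + 2*V**2 (T(V) = -9 + V*(V + V) = -9 + V*(2*V) = -9 + 2*V**2)
x = 8647 + I*sqrt(266) (x = sqrt(2)*sqrt(-133) + 8647 = sqrt(2)*(I*sqrt(133)) + 8647 = I*sqrt(266) + 8647 = 8647 + I*sqrt(266) ≈ 8647.0 + 16.31*I)
(T(80) + 28766)/(x + y(216, 198)) = ((-9 + 2*80**2) + 28766)/((8647 + I*sqrt(266)) + 159) = ((-9 + 2*6400) + 28766)/(8806 + I*sqrt(266)) = ((-9 + 12800) + 28766)/(8806 + I*sqrt(266)) = (12791 + 28766)/(8806 + I*sqrt(266)) = 41557/(8806 + I*sqrt(266))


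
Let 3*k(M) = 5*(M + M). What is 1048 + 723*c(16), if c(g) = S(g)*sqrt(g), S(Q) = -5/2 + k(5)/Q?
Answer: -6339/2 ≈ -3169.5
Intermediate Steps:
k(M) = 10*M/3 (k(M) = (5*(M + M))/3 = (5*(2*M))/3 = (10*M)/3 = 10*M/3)
S(Q) = -5/2 + 50/(3*Q) (S(Q) = -5/2 + ((10/3)*5)/Q = -5*1/2 + 50/(3*Q) = -5/2 + 50/(3*Q))
c(g) = 5*(20 - 3*g)/(6*sqrt(g)) (c(g) = (5*(20 - 3*g)/(6*g))*sqrt(g) = 5*(20 - 3*g)/(6*sqrt(g)))
1048 + 723*c(16) = 1048 + 723*(5*(20 - 3*16)/(6*sqrt(16))) = 1048 + 723*((5/6)*(1/4)*(20 - 48)) = 1048 + 723*((5/6)*(1/4)*(-28)) = 1048 + 723*(-35/6) = 1048 - 8435/2 = -6339/2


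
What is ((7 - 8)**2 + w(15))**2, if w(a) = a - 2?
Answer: 196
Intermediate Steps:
w(a) = -2 + a
((7 - 8)**2 + w(15))**2 = ((7 - 8)**2 + (-2 + 15))**2 = ((-1)**2 + 13)**2 = (1 + 13)**2 = 14**2 = 196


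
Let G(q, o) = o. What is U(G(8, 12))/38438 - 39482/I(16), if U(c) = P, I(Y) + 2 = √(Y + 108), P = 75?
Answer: -189700577/288285 - 19741*√31/30 ≈ -4321.8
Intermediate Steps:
I(Y) = -2 + √(108 + Y) (I(Y) = -2 + √(Y + 108) = -2 + √(108 + Y))
U(c) = 75
U(G(8, 12))/38438 - 39482/I(16) = 75/38438 - 39482/(-2 + √(108 + 16)) = 75*(1/38438) - 39482/(-2 + √124) = 75/38438 - 39482/(-2 + 2*√31)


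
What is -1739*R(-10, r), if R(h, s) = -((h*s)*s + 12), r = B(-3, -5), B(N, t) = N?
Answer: -135642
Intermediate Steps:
r = -3
R(h, s) = -12 - h*s² (R(h, s) = -(h*s² + 12) = -(12 + h*s²) = -12 - h*s²)
-1739*R(-10, r) = -1739*(-12 - 1*(-10)*(-3)²) = -1739*(-12 - 1*(-10)*9) = -1739*(-12 + 90) = -1739*78 = -135642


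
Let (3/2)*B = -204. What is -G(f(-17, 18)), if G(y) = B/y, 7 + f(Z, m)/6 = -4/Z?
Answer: -1156/345 ≈ -3.3507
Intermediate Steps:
f(Z, m) = -42 - 24/Z (f(Z, m) = -42 + 6*(-4/Z) = -42 - 24/Z)
B = -136 (B = (⅔)*(-204) = -136)
G(y) = -136/y
-G(f(-17, 18)) = -(-136)/(-42 - 24/(-17)) = -(-136)/(-42 - 24*(-1/17)) = -(-136)/(-42 + 24/17) = -(-136)/(-690/17) = -(-136)*(-17)/690 = -1*1156/345 = -1156/345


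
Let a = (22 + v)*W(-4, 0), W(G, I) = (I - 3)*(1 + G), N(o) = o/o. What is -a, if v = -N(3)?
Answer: -189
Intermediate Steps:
N(o) = 1
v = -1 (v = -1*1 = -1)
W(G, I) = (1 + G)*(-3 + I) (W(G, I) = (-3 + I)*(1 + G) = (1 + G)*(-3 + I))
a = 189 (a = (22 - 1)*(-3 + 0 - 3*(-4) - 4*0) = 21*(-3 + 0 + 12 + 0) = 21*9 = 189)
-a = -1*189 = -189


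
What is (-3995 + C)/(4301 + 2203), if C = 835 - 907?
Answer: -4067/6504 ≈ -0.62531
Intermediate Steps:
C = -72
(-3995 + C)/(4301 + 2203) = (-3995 - 72)/(4301 + 2203) = -4067/6504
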